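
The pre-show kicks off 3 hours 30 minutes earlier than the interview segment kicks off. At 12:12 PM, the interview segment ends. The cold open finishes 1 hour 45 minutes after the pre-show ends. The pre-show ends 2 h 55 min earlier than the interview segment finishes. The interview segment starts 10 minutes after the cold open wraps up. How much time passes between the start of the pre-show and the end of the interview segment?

4 hours 30 minutes

The pre-show ends at 12:12 PM − 175 min = 9:17 AM.
The cold open ends at 9:17 AM + 105 min = 11:02 AM.
The interview segment starts at 11:02 AM + 10 min = 11:12 AM.
The pre-show starts at 11:12 AM − 210 min = 7:42 AM.
From 7:42 AM to 12:12 PM is 4 hours 30 minutes.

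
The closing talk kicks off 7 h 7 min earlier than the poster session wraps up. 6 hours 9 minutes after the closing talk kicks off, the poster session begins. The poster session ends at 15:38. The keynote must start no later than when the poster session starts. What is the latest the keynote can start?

The closing talk starts at 15:38 − 427 min = 08:31.
The poster session starts at 08:31 + 369 min = 14:40.
The keynote is bounded by the poster session, so the latest it can start is 14:40.

14:40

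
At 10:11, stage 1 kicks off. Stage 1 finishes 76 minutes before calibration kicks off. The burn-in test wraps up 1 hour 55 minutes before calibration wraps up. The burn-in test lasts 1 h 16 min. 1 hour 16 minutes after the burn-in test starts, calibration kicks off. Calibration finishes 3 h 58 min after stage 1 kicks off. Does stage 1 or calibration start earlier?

stage 1

Calibration ends at 10:11 + 238 min = 14:09.
The burn-in test ends at 14:09 − 115 min = 12:14.
The burn-in test starts at 12:14 − 76 min = 10:58.
Calibration starts at 10:58 + 76 min = 12:14.
Stage 1 starts at 10:11 and calibration starts at 12:14, so stage 1 is first.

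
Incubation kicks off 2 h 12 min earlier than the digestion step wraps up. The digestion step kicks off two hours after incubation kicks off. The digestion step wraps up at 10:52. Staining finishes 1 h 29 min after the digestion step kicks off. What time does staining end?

Incubation starts at 10:52 − 132 min = 08:40.
The digestion step starts at 08:40 + 120 min = 10:40.
Staining ends at 10:40 + 89 min = 12:09.

12:09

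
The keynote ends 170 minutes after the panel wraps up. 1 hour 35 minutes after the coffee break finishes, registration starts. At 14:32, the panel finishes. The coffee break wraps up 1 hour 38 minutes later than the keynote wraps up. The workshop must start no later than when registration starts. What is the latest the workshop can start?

The keynote ends at 14:32 + 170 min = 17:22.
The coffee break ends at 17:22 + 98 min = 19:00.
Registration starts at 19:00 + 95 min = 20:35.
The workshop is bounded by registration, so the latest it can start is 20:35.

20:35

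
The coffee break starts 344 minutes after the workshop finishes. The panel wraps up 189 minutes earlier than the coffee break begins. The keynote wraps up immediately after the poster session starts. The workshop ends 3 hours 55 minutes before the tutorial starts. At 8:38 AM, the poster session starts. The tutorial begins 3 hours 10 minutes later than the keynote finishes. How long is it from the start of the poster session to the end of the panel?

The keynote ends at 8:38 AM.
The tutorial starts at 8:38 AM + 190 min = 11:48 AM.
The workshop ends at 11:48 AM − 235 min = 7:53 AM.
The coffee break starts at 7:53 AM + 344 min = 1:37 PM.
The panel ends at 1:37 PM − 189 min = 10:28 AM.
From 8:38 AM to 10:28 AM is 110 minutes.

110 minutes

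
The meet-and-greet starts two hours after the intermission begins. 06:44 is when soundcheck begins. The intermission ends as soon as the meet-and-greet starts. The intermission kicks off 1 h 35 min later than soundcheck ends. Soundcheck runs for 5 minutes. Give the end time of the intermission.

Soundcheck ends at 06:44 + 5 min = 06:49.
The intermission starts at 06:49 + 95 min = 08:24.
The meet-and-greet starts at 08:24 + 120 min = 10:24.
So the intermission ends at 10:24.

10:24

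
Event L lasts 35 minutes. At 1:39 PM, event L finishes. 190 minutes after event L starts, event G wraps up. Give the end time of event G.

Event L starts at 1:39 PM − 35 min = 1:04 PM.
Event G ends at 1:04 PM + 190 min = 4:14 PM.

4:14 PM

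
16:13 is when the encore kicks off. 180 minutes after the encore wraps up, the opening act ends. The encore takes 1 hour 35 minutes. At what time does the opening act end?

20:48

The encore ends at 16:13 + 95 min = 17:48.
The opening act ends at 17:48 + 180 min = 20:48.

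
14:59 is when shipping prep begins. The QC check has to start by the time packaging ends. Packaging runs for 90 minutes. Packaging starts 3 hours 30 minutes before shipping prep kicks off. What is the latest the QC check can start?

Packaging starts at 14:59 − 210 min = 11:29.
Packaging ends at 11:29 + 90 min = 12:59.
The QC check is bounded by packaging, so the latest it can start is 12:59.

12:59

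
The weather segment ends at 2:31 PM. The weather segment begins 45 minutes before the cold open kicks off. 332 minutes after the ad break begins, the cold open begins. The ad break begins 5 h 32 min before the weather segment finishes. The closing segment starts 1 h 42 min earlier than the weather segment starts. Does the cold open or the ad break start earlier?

the ad break

The ad break starts at 2:31 PM − 332 min = 8:59 AM.
The cold open starts at 8:59 AM + 332 min = 2:31 PM.
The cold open starts at 2:31 PM and the ad break starts at 8:59 AM, so the ad break is first.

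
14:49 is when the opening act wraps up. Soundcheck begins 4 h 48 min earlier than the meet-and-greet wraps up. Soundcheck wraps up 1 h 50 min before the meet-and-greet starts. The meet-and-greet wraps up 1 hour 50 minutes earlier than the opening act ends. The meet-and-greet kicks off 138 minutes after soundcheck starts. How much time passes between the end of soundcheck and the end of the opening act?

370 minutes

The meet-and-greet ends at 14:49 − 110 min = 12:59.
Soundcheck starts at 12:59 − 288 min = 08:11.
The meet-and-greet starts at 08:11 + 138 min = 10:29.
Soundcheck ends at 10:29 − 110 min = 08:39.
From 08:39 to 14:49 is 370 minutes.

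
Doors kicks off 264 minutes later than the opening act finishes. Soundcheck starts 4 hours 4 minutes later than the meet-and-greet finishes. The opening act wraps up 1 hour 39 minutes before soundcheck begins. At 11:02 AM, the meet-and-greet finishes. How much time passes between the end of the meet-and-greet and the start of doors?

Soundcheck starts at 11:02 AM + 244 min = 3:06 PM.
The opening act ends at 3:06 PM − 99 min = 1:27 PM.
Doors starts at 1:27 PM + 264 min = 5:51 PM.
From 11:02 AM to 5:51 PM is 6 h 49 min.

6 h 49 min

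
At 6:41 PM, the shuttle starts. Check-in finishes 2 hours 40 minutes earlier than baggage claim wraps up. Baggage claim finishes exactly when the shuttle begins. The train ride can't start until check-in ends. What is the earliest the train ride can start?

4:01 PM

Baggage claim ends at 6:41 PM.
Check-in ends at 6:41 PM − 160 min = 4:01 PM.
The train ride is bounded by check-in, so the earliest it can start is 4:01 PM.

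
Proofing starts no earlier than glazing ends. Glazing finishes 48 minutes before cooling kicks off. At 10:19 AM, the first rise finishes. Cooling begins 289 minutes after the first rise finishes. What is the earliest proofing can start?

2:20 PM

Cooling starts at 10:19 AM + 289 min = 3:08 PM.
Glazing ends at 3:08 PM − 48 min = 2:20 PM.
Proofing is bounded by glazing, so the earliest it can start is 2:20 PM.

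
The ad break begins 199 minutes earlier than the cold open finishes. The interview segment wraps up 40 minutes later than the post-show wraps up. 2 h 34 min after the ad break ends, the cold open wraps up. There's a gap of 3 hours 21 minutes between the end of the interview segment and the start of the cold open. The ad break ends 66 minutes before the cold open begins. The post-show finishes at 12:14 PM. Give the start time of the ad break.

The interview segment ends at 12:14 PM + 40 min = 12:54 PM.
The cold open starts at 12:54 PM + 201 min = 4:15 PM.
The ad break ends at 4:15 PM − 66 min = 3:09 PM.
The cold open ends at 3:09 PM + 154 min = 5:43 PM.
The ad break starts at 5:43 PM − 199 min = 2:24 PM.

2:24 PM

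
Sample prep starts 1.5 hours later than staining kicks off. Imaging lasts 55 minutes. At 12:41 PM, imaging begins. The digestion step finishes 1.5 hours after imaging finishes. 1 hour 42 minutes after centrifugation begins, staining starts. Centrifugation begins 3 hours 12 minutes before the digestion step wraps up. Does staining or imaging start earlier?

Imaging ends at 12:41 PM + 55 min = 1:36 PM.
The digestion step ends at 1:36 PM + 90 min = 3:06 PM.
Centrifugation starts at 3:06 PM − 192 min = 11:54 AM.
Staining starts at 11:54 AM + 102 min = 1:36 PM.
Staining starts at 1:36 PM and imaging starts at 12:41 PM, so imaging is first.

imaging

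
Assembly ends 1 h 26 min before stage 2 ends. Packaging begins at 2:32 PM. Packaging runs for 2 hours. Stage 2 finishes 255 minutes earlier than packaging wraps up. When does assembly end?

10:51 AM

Packaging ends at 2:32 PM + 120 min = 4:32 PM.
Stage 2 ends at 4:32 PM − 255 min = 12:17 PM.
Assembly ends at 12:17 PM − 86 min = 10:51 AM.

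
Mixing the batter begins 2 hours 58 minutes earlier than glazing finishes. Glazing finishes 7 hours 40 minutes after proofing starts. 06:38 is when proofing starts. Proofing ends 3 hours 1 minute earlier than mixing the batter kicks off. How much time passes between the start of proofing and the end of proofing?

Glazing ends at 06:38 + 460 min = 14:18.
Mixing the batter starts at 14:18 − 178 min = 11:20.
Proofing ends at 11:20 − 181 min = 08:19.
From 06:38 to 08:19 is 1 h 41 min.

1 h 41 min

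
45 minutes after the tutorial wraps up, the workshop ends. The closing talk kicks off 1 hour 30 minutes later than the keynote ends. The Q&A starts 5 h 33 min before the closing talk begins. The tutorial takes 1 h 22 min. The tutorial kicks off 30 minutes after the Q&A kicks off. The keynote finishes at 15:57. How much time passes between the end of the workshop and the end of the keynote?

The closing talk starts at 15:57 + 90 min = 17:27.
The Q&A starts at 17:27 − 333 min = 11:54.
The tutorial starts at 11:54 + 30 min = 12:24.
The tutorial ends at 12:24 + 82 min = 13:46.
The workshop ends at 13:46 + 45 min = 14:31.
From 14:31 to 15:57 is 1 h 26 min.

1 h 26 min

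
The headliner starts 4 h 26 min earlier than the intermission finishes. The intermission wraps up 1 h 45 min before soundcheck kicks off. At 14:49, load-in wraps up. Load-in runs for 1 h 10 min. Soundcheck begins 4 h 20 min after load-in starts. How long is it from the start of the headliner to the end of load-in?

Load-in starts at 14:49 − 70 min = 13:39.
Soundcheck starts at 13:39 + 260 min = 17:59.
The intermission ends at 17:59 − 105 min = 16:14.
The headliner starts at 16:14 − 266 min = 11:48.
From 11:48 to 14:49 is 3 hours 1 minute.

3 hours 1 minute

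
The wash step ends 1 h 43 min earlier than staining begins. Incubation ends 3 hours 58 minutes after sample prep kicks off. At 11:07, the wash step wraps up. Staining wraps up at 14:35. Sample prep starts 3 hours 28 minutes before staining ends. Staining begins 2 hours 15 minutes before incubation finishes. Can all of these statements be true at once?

Sample prep starts at 14:35 − 208 min = 11:07.
Incubation ends at 11:07 + 238 min = 15:05.
Staining starts at 15:05 − 135 min = 12:50.
The wash step ends at 12:50 − 103 min = 11:07.
That matches the stated 11:07, so the schedule is consistent.

Yes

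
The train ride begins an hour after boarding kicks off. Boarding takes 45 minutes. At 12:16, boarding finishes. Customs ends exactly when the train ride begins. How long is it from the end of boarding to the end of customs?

Boarding starts at 12:16 − 45 min = 11:31.
The train ride starts at 11:31 + 60 min = 12:31.
So customs ends at 12:31.
From 12:16 to 12:31 is 15 minutes.

15 minutes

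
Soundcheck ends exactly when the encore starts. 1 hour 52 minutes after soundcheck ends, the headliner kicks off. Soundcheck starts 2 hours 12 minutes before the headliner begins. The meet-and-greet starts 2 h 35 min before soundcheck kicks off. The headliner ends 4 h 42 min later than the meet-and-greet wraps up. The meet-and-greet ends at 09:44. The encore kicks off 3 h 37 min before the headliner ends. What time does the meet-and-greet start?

07:54

The headliner ends at 09:44 + 282 min = 14:26.
The encore starts at 14:26 − 217 min = 10:49.
So soundcheck ends at 10:49.
The headliner starts at 10:49 + 112 min = 12:41.
Soundcheck starts at 12:41 − 132 min = 10:29.
The meet-and-greet starts at 10:29 − 155 min = 07:54.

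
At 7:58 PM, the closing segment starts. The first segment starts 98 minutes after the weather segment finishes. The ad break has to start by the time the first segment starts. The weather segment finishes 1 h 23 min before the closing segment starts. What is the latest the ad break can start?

8:13 PM

The weather segment ends at 7:58 PM − 83 min = 6:35 PM.
The first segment starts at 6:35 PM + 98 min = 8:13 PM.
The ad break is bounded by the first segment, so the latest it can start is 8:13 PM.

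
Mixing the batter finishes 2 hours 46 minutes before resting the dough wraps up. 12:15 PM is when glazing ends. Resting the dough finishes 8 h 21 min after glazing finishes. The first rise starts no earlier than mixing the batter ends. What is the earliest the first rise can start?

Resting the dough ends at 12:15 PM + 501 min = 8:36 PM.
Mixing the batter ends at 8:36 PM − 166 min = 5:50 PM.
The first rise is bounded by mixing the batter, so the earliest it can start is 5:50 PM.

5:50 PM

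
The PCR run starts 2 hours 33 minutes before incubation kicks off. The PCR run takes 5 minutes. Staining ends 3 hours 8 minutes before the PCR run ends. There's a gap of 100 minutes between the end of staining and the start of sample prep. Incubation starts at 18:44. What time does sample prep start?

14:48

The PCR run starts at 18:44 − 153 min = 16:11.
The PCR run ends at 16:11 + 5 min = 16:16.
Staining ends at 16:16 − 188 min = 13:08.
Sample prep starts at 13:08 + 100 min = 14:48.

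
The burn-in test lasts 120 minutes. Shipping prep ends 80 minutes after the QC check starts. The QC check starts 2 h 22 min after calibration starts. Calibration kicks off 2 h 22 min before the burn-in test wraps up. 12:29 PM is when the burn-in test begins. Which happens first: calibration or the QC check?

calibration

The burn-in test ends at 12:29 PM + 120 min = 2:29 PM.
Calibration starts at 2:29 PM − 142 min = 12:07 PM.
The QC check starts at 12:07 PM + 142 min = 2:29 PM.
Calibration starts at 12:07 PM and the QC check starts at 2:29 PM, so calibration is first.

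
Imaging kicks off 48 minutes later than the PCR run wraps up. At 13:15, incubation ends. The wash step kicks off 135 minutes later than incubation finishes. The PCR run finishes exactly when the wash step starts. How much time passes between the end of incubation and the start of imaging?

The wash step starts at 13:15 + 135 min = 15:30.
So the PCR run ends at 15:30.
Imaging starts at 15:30 + 48 min = 16:18.
From 13:15 to 16:18 is 3 h 3 min.

3 h 3 min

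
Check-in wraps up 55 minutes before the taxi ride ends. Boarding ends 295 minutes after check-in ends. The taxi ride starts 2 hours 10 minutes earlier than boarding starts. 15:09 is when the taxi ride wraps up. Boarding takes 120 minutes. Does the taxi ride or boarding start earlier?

Check-in ends at 15:09 − 55 min = 14:14.
Boarding ends at 14:14 + 295 min = 19:09.
Boarding starts at 19:09 − 120 min = 17:09.
The taxi ride starts at 17:09 − 130 min = 14:59.
The taxi ride starts at 14:59 and boarding starts at 17:09, so the taxi ride is first.

the taxi ride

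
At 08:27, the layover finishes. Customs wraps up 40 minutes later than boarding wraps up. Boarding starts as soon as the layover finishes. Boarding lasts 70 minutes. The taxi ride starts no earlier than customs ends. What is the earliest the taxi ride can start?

10:17

Boarding starts at 08:27.
Boarding ends at 08:27 + 70 min = 09:37.
Customs ends at 09:37 + 40 min = 10:17.
The taxi ride is bounded by customs, so the earliest it can start is 10:17.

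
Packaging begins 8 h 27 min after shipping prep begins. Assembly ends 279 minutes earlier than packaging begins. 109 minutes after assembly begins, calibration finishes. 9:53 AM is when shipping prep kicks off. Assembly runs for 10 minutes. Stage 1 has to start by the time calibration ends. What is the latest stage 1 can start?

Packaging starts at 9:53 AM + 507 min = 6:20 PM.
Assembly ends at 6:20 PM − 279 min = 1:41 PM.
Assembly starts at 1:41 PM − 10 min = 1:31 PM.
Calibration ends at 1:31 PM + 109 min = 3:20 PM.
Stage 1 is bounded by calibration, so the latest it can start is 3:20 PM.

3:20 PM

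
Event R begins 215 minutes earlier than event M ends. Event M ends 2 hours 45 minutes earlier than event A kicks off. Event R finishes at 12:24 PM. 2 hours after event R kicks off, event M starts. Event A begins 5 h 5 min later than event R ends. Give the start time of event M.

1:09 PM

Event A starts at 12:24 PM + 305 min = 5:29 PM.
Event M ends at 5:29 PM − 165 min = 2:44 PM.
Event R starts at 2:44 PM − 215 min = 11:09 AM.
Event M starts at 11:09 AM + 120 min = 1:09 PM.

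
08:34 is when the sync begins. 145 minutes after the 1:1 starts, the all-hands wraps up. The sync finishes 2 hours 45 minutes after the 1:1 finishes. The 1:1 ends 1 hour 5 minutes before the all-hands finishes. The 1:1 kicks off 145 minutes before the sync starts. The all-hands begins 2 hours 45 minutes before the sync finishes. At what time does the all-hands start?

The 1:1 starts at 08:34 − 145 min = 06:09.
The all-hands ends at 06:09 + 145 min = 08:34.
The 1:1 ends at 08:34 − 65 min = 07:29.
The sync ends at 07:29 + 165 min = 10:14.
The all-hands starts at 10:14 − 165 min = 07:29.

07:29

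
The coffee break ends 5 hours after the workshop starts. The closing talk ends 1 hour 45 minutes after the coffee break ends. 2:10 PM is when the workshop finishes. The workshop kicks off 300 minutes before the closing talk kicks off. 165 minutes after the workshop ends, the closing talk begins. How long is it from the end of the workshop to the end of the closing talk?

The closing talk starts at 2:10 PM + 165 min = 4:55 PM.
The workshop starts at 4:55 PM − 300 min = 11:55 AM.
The coffee break ends at 11:55 AM + 300 min = 4:55 PM.
The closing talk ends at 4:55 PM + 105 min = 6:40 PM.
From 2:10 PM to 6:40 PM is 270 minutes.

270 minutes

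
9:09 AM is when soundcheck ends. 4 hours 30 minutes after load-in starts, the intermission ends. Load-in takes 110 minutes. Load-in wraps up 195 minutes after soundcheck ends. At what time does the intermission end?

3:04 PM

Load-in ends at 9:09 AM + 195 min = 12:24 PM.
Load-in starts at 12:24 PM − 110 min = 10:34 AM.
The intermission ends at 10:34 AM + 270 min = 3:04 PM.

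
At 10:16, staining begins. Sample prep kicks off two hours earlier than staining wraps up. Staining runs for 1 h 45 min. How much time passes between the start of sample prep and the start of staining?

Staining ends at 10:16 + 105 min = 12:01.
Sample prep starts at 12:01 − 120 min = 10:01.
From 10:01 to 10:16 is 15 minutes.

15 minutes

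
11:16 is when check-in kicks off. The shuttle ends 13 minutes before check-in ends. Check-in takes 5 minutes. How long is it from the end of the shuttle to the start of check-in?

8 minutes

Check-in ends at 11:16 + 5 min = 11:21.
The shuttle ends at 11:21 − 13 min = 11:08.
From 11:08 to 11:16 is 8 minutes.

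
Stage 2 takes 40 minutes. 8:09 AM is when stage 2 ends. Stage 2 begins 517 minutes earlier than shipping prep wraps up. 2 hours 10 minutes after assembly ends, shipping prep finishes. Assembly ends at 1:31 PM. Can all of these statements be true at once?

No

Shipping prep ends at 1:31 PM + 130 min = 3:41 PM.
Stage 2 starts at 3:41 PM − 517 min = 7:04 AM.
Stage 2 ends at 7:04 AM + 40 min = 7:44 AM.
But stage 2 is also said to end at 8:09 AM — a 25-minute conflict.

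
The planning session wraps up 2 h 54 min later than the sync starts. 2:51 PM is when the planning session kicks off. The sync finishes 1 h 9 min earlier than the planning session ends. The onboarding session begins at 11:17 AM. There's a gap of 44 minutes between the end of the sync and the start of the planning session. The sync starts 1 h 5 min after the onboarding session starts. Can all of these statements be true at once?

Yes

The sync starts at 11:17 AM + 65 min = 12:22 PM.
The planning session ends at 12:22 PM + 174 min = 3:16 PM.
The sync ends at 3:16 PM − 69 min = 2:07 PM.
The planning session starts at 2:07 PM + 44 min = 2:51 PM.
That matches the stated 2:51 PM, so the schedule is consistent.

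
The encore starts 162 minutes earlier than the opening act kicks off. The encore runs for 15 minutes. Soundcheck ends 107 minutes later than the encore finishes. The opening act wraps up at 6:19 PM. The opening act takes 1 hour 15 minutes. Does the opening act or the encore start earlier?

the encore

The opening act starts at 6:19 PM − 75 min = 5:04 PM.
The encore starts at 5:04 PM − 162 min = 2:22 PM.
The opening act starts at 5:04 PM and the encore starts at 2:22 PM, so the encore is first.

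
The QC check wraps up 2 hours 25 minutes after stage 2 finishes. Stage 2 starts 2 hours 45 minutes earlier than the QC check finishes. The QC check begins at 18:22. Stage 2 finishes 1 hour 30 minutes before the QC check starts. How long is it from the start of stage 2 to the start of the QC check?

110 minutes

Stage 2 ends at 18:22 − 90 min = 16:52.
The QC check ends at 16:52 + 145 min = 19:17.
Stage 2 starts at 19:17 − 165 min = 16:32.
From 16:32 to 18:22 is 110 minutes.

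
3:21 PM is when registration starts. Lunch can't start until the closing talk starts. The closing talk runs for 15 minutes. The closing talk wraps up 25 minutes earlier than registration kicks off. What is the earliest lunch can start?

2:41 PM

The closing talk ends at 3:21 PM − 25 min = 2:56 PM.
The closing talk starts at 2:56 PM − 15 min = 2:41 PM.
Lunch is bounded by the closing talk, so the earliest it can start is 2:41 PM.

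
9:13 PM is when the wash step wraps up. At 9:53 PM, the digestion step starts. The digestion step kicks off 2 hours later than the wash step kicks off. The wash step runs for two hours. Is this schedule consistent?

No

The wash step starts at 9:13 PM − 120 min = 7:13 PM.
The digestion step starts at 7:13 PM + 120 min = 9:13 PM.
But the digestion step is also said to start at 9:53 PM — a 40-minute conflict.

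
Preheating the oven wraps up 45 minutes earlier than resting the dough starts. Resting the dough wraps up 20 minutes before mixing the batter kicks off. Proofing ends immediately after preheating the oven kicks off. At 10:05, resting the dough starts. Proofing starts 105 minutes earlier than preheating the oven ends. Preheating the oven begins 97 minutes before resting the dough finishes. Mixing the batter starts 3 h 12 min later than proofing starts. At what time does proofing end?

Preheating the oven ends at 10:05 − 45 min = 09:20.
Proofing starts at 09:20 − 105 min = 07:35.
Mixing the batter starts at 07:35 + 192 min = 10:47.
Resting the dough ends at 10:47 − 20 min = 10:27.
Preheating the oven starts at 10:27 − 97 min = 08:50.
So proofing ends at 08:50.

08:50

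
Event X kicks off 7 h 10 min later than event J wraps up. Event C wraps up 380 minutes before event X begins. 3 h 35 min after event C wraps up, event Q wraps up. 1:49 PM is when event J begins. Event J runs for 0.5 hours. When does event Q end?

Event J ends at 1:49 PM + 30 min = 2:19 PM.
Event X starts at 2:19 PM + 430 min = 9:29 PM.
Event C ends at 9:29 PM − 380 min = 3:09 PM.
Event Q ends at 3:09 PM + 215 min = 6:44 PM.

6:44 PM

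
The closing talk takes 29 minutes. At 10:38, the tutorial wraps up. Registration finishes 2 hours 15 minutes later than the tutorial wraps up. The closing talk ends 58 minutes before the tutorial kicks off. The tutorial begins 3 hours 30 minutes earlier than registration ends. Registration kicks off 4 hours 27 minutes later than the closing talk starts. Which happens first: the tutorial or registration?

Registration ends at 10:38 + 135 min = 12:53.
The tutorial starts at 12:53 − 210 min = 09:23.
The closing talk ends at 09:23 − 58 min = 08:25.
The closing talk starts at 08:25 − 29 min = 07:56.
Registration starts at 07:56 + 267 min = 12:23.
The tutorial starts at 09:23 and registration starts at 12:23, so the tutorial is first.

the tutorial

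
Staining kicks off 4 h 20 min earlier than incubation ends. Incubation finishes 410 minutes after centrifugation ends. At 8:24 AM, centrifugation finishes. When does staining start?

10:54 AM

Incubation ends at 8:24 AM + 410 min = 3:14 PM.
Staining starts at 3:14 PM − 260 min = 10:54 AM.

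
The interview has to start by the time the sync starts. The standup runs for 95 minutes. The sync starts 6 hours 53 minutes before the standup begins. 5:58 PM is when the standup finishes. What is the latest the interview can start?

The standup starts at 5:58 PM − 95 min = 4:23 PM.
The sync starts at 4:23 PM − 413 min = 9:30 AM.
The interview is bounded by the sync, so the latest it can start is 9:30 AM.

9:30 AM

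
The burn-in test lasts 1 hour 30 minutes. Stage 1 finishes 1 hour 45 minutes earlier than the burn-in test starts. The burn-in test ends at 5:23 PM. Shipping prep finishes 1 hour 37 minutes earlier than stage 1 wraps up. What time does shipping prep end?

12:31 PM

The burn-in test starts at 5:23 PM − 90 min = 3:53 PM.
Stage 1 ends at 3:53 PM − 105 min = 2:08 PM.
Shipping prep ends at 2:08 PM − 97 min = 12:31 PM.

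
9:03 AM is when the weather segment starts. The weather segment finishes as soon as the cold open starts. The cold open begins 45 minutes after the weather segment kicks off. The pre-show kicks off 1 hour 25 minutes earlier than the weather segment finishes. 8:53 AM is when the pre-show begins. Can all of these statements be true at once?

The cold open starts at 9:03 AM + 45 min = 9:48 AM.
So the weather segment ends at 9:48 AM.
The pre-show starts at 9:48 AM − 85 min = 8:23 AM.
But the pre-show is also said to start at 8:53 AM — a 30-minute conflict.

No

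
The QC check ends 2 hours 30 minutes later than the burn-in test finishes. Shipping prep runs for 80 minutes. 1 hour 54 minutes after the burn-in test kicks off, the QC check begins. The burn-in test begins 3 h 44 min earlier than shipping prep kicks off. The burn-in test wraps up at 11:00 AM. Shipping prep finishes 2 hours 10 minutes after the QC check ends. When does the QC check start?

12:30 PM

The QC check ends at 11:00 AM + 150 min = 1:30 PM.
Shipping prep ends at 1:30 PM + 130 min = 3:40 PM.
Shipping prep starts at 3:40 PM − 80 min = 2:20 PM.
The burn-in test starts at 2:20 PM − 224 min = 10:36 AM.
The QC check starts at 10:36 AM + 114 min = 12:30 PM.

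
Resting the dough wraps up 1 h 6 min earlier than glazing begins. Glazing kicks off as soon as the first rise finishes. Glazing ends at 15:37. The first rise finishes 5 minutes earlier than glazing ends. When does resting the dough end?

The first rise ends at 15:37 − 5 min = 15:32.
So glazing starts at 15:32.
Resting the dough ends at 15:32 − 66 min = 14:26.

14:26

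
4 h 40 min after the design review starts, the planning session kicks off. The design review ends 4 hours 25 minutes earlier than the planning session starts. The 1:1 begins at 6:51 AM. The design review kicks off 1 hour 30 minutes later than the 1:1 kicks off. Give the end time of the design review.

The design review starts at 6:51 AM + 90 min = 8:21 AM.
The planning session starts at 8:21 AM + 280 min = 1:01 PM.
The design review ends at 1:01 PM − 265 min = 8:36 AM.

8:36 AM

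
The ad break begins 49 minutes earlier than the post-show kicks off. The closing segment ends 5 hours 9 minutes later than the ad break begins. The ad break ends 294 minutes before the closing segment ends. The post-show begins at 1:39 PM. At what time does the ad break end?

The ad break starts at 1:39 PM − 49 min = 12:50 PM.
The closing segment ends at 12:50 PM + 309 min = 5:59 PM.
The ad break ends at 5:59 PM − 294 min = 1:05 PM.

1:05 PM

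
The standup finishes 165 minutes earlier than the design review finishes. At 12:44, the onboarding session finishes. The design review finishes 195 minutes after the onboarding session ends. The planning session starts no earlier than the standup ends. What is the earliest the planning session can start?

The design review ends at 12:44 + 195 min = 15:59.
The standup ends at 15:59 − 165 min = 13:14.
The planning session is bounded by the standup, so the earliest it can start is 13:14.

13:14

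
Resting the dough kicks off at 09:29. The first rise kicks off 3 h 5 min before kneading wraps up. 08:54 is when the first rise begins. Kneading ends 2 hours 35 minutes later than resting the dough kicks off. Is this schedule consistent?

No

Kneading ends at 09:29 + 155 min = 12:04.
The first rise starts at 12:04 − 185 min = 08:59.
But the first rise is also said to start at 08:54 — a 5-minute conflict.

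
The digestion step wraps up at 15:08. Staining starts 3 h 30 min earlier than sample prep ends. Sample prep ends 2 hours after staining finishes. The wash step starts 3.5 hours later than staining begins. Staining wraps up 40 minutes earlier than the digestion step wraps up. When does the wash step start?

Staining ends at 15:08 − 40 min = 14:28.
Sample prep ends at 14:28 + 120 min = 16:28.
Staining starts at 16:28 − 210 min = 12:58.
The wash step starts at 12:58 + 210 min = 16:28.

16:28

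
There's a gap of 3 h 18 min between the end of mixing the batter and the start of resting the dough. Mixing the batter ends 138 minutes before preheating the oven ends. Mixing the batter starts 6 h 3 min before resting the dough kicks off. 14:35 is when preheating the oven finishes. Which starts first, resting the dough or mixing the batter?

mixing the batter

Mixing the batter ends at 14:35 − 138 min = 12:17.
Resting the dough starts at 12:17 + 198 min = 15:35.
Mixing the batter starts at 15:35 − 363 min = 09:32.
Resting the dough starts at 15:35 and mixing the batter starts at 09:32, so mixing the batter is first.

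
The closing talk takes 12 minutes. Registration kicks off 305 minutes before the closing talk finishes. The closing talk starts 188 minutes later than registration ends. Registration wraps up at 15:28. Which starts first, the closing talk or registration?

The closing talk starts at 15:28 + 188 min = 18:36.
The closing talk ends at 18:36 + 12 min = 18:48.
Registration starts at 18:48 − 305 min = 13:43.
The closing talk starts at 18:36 and registration starts at 13:43, so registration is first.

registration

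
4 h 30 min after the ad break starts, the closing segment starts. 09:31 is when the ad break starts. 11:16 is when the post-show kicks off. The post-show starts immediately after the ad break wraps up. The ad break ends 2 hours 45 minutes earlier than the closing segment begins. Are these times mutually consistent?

Yes

The closing segment starts at 09:31 + 270 min = 14:01.
The ad break ends at 14:01 − 165 min = 11:16.
So the post-show starts at 11:16.
That matches the stated 11:16, so the schedule is consistent.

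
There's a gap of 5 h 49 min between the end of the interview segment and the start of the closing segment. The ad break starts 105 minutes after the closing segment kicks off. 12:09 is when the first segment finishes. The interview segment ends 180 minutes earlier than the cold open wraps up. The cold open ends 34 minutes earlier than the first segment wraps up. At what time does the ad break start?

The cold open ends at 12:09 − 34 min = 11:35.
The interview segment ends at 11:35 − 180 min = 08:35.
The closing segment starts at 08:35 + 349 min = 14:24.
The ad break starts at 14:24 + 105 min = 16:09.

16:09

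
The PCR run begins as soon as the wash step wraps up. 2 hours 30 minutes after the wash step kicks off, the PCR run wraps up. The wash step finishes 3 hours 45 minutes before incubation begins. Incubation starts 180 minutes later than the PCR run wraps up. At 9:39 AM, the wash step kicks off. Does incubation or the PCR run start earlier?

the PCR run

The PCR run ends at 9:39 AM + 150 min = 12:09 PM.
Incubation starts at 12:09 PM + 180 min = 3:09 PM.
The wash step ends at 3:09 PM − 225 min = 11:24 AM.
So the PCR run starts at 11:24 AM.
Incubation starts at 3:09 PM and the PCR run starts at 11:24 AM, so the PCR run is first.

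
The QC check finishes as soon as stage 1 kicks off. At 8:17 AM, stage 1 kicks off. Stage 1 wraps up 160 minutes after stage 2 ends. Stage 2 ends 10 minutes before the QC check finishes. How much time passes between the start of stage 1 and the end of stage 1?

2 h 30 min

The QC check ends at 8:17 AM.
Stage 2 ends at 8:17 AM − 10 min = 8:07 AM.
Stage 1 ends at 8:07 AM + 160 min = 10:47 AM.
From 8:17 AM to 10:47 AM is 2 h 30 min.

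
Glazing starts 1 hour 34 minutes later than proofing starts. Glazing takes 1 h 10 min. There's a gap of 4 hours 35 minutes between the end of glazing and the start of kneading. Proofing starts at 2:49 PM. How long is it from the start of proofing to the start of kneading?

7 hours 19 minutes

Glazing starts at 2:49 PM + 94 min = 4:23 PM.
Glazing ends at 4:23 PM + 70 min = 5:33 PM.
Kneading starts at 5:33 PM + 275 min = 10:08 PM.
From 2:49 PM to 10:08 PM is 7 hours 19 minutes.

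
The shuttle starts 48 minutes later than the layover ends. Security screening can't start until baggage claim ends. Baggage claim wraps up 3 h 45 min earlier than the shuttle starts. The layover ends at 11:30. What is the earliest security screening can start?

08:33

The shuttle starts at 11:30 + 48 min = 12:18.
Baggage claim ends at 12:18 − 225 min = 08:33.
Security screening is bounded by baggage claim, so the earliest it can start is 08:33.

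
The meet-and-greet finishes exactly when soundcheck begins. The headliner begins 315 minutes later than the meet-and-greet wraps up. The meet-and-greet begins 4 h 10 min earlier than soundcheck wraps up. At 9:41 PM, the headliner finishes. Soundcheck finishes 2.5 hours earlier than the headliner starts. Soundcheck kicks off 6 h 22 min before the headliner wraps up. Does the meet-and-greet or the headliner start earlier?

the meet-and-greet

Soundcheck starts at 9:41 PM − 382 min = 3:19 PM.
So the meet-and-greet ends at 3:19 PM.
The headliner starts at 3:19 PM + 315 min = 8:34 PM.
Soundcheck ends at 8:34 PM − 150 min = 6:04 PM.
The meet-and-greet starts at 6:04 PM − 250 min = 1:54 PM.
The meet-and-greet starts at 1:54 PM and the headliner starts at 8:34 PM, so the meet-and-greet is first.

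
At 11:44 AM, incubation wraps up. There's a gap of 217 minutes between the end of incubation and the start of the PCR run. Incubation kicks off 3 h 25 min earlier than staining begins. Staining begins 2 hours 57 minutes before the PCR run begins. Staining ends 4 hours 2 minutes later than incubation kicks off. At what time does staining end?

The PCR run starts at 11:44 AM + 217 min = 3:21 PM.
Staining starts at 3:21 PM − 177 min = 12:24 PM.
Incubation starts at 12:24 PM − 205 min = 8:59 AM.
Staining ends at 8:59 AM + 242 min = 1:01 PM.

1:01 PM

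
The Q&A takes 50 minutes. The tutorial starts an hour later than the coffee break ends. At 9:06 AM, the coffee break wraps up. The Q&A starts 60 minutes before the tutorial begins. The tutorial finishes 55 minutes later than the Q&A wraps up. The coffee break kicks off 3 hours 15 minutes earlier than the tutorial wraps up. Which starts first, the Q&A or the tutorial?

the Q&A

The tutorial starts at 9:06 AM + 60 min = 10:06 AM.
The Q&A starts at 10:06 AM − 60 min = 9:06 AM.
The Q&A starts at 9:06 AM and the tutorial starts at 10:06 AM, so the Q&A is first.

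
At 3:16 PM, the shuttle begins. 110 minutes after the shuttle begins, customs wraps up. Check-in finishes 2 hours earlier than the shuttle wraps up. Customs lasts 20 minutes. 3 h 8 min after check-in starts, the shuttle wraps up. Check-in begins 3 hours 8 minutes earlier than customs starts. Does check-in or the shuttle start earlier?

check-in

Customs ends at 3:16 PM + 110 min = 5:06 PM.
Customs starts at 5:06 PM − 20 min = 4:46 PM.
Check-in starts at 4:46 PM − 188 min = 1:38 PM.
Check-in starts at 1:38 PM and the shuttle starts at 3:16 PM, so check-in is first.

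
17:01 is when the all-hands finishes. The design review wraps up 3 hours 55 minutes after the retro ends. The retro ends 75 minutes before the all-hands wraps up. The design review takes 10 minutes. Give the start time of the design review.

The retro ends at 17:01 − 75 min = 15:46.
The design review ends at 15:46 + 235 min = 19:41.
The design review starts at 19:41 − 10 min = 19:31.

19:31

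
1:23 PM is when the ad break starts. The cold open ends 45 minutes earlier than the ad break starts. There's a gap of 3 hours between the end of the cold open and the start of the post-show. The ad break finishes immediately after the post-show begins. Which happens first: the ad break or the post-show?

the ad break

The cold open ends at 1:23 PM − 45 min = 12:38 PM.
The post-show starts at 12:38 PM + 180 min = 3:38 PM.
The ad break starts at 1:23 PM and the post-show starts at 3:38 PM, so the ad break is first.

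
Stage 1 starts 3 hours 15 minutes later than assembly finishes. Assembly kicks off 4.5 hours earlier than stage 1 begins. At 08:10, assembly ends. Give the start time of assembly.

Stage 1 starts at 08:10 + 195 min = 11:25.
Assembly starts at 11:25 − 270 min = 06:55.

06:55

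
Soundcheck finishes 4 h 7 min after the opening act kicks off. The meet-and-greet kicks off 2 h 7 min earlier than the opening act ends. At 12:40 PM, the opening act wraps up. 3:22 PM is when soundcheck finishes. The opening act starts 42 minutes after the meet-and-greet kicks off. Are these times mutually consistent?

Yes

The meet-and-greet starts at 12:40 PM − 127 min = 10:33 AM.
The opening act starts at 10:33 AM + 42 min = 11:15 AM.
Soundcheck ends at 11:15 AM + 247 min = 3:22 PM.
That matches the stated 3:22 PM, so the schedule is consistent.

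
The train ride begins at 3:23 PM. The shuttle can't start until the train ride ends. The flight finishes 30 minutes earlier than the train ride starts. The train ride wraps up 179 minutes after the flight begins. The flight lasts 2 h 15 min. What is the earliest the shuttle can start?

The flight ends at 3:23 PM − 30 min = 2:53 PM.
The flight starts at 2:53 PM − 135 min = 12:38 PM.
The train ride ends at 12:38 PM + 179 min = 3:37 PM.
The shuttle is bounded by the train ride, so the earliest it can start is 3:37 PM.

3:37 PM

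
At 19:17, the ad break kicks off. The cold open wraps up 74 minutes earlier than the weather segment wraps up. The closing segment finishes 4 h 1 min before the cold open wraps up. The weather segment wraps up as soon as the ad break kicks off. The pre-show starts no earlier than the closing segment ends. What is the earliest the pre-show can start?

The weather segment ends at 19:17.
The cold open ends at 19:17 − 74 min = 18:03.
The closing segment ends at 18:03 − 241 min = 14:02.
The pre-show is bounded by the closing segment, so the earliest it can start is 14:02.

14:02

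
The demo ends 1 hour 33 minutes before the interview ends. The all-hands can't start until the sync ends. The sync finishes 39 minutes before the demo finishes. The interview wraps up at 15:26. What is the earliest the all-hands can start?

13:14

The demo ends at 15:26 − 93 min = 13:53.
The sync ends at 13:53 − 39 min = 13:14.
The all-hands is bounded by the sync, so the earliest it can start is 13:14.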